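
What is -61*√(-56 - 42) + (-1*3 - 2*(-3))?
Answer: 3 - 427*I*√2 ≈ 3.0 - 603.87*I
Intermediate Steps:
-61*√(-56 - 42) + (-1*3 - 2*(-3)) = -427*I*√2 + (-3 + 6) = -427*I*√2 + 3 = 3 - 427*I*√2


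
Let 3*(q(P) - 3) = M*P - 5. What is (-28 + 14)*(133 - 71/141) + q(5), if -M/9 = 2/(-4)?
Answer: -173535/94 ≈ -1846.1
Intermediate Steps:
M = 9/2 (M = -18/(-4) = -18*(-1)/4 = -9*(-1/2) = 9/2 ≈ 4.5000)
q(P) = 4/3 + 3*P/2 (q(P) = 3 + (9*P/2 - 5)/3 = 3 + (-5 + 9*P/2)/3 = 3 + (-5/3 + 3*P/2) = 4/3 + 3*P/2)
(-28 + 14)*(133 - 71/141) + q(5) = (-28 + 14)*(133 - 71/141) + (4/3 + (3/2)*5) = -14*(133 - 71*1/141) + (4/3 + 15/2) = -14*(133 - 71/141) + 53/6 = -14*18682/141 + 53/6 = -261548/141 + 53/6 = -173535/94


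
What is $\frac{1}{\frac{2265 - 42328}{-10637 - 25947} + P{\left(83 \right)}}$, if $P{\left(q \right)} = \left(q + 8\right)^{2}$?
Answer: $\frac{36584}{302992167} \approx 0.00012074$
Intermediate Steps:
$P{\left(q \right)} = \left(8 + q\right)^{2}$
$\frac{1}{\frac{2265 - 42328}{-10637 - 25947} + P{\left(83 \right)}} = \frac{1}{\frac{2265 - 42328}{-10637 - 25947} + \left(8 + 83\right)^{2}} = \frac{1}{- \frac{40063}{-36584} + 91^{2}} = \frac{1}{\left(-40063\right) \left(- \frac{1}{36584}\right) + 8281} = \frac{1}{\frac{40063}{36584} + 8281} = \frac{1}{\frac{302992167}{36584}} = \frac{36584}{302992167}$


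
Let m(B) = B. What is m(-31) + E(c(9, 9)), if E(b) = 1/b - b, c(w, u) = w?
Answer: -359/9 ≈ -39.889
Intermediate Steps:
m(-31) + E(c(9, 9)) = -31 + (1/9 - 1*9) = -31 + (⅑ - 9) = -31 - 80/9 = -359/9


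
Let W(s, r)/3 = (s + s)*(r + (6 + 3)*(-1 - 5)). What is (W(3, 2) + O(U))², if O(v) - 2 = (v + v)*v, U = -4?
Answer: 813604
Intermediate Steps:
O(v) = 2 + 2*v² (O(v) = 2 + (v + v)*v = 2 + (2*v)*v = 2 + 2*v²)
W(s, r) = 6*s*(-54 + r) (W(s, r) = 3*((s + s)*(r + (6 + 3)*(-1 - 5))) = 3*((2*s)*(r + 9*(-6))) = 3*((2*s)*(r - 54)) = 3*((2*s)*(-54 + r)) = 3*(2*s*(-54 + r)) = 6*s*(-54 + r))
(W(3, 2) + O(U))² = (6*3*(-54 + 2) + (2 + 2*(-4)²))² = (6*3*(-52) + (2 + 2*16))² = (-936 + (2 + 32))² = (-936 + 34)² = (-902)² = 813604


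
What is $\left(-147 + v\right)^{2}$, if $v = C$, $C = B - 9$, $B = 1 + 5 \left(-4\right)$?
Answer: $30625$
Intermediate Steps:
$B = -19$ ($B = 1 - 20 = -19$)
$C = -28$ ($C = -19 - 9 = -28$)
$v = -28$
$\left(-147 + v\right)^{2} = \left(-147 - 28\right)^{2} = \left(-175\right)^{2} = 30625$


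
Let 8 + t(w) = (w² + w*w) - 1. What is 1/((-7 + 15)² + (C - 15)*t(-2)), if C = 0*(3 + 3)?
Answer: 1/79 ≈ 0.012658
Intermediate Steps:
C = 0 (C = 0*6 = 0)
t(w) = -9 + 2*w² (t(w) = -8 + ((w² + w*w) - 1) = -8 + ((w² + w²) - 1) = -8 + (2*w² - 1) = -8 + (-1 + 2*w²) = -9 + 2*w²)
1/((-7 + 15)² + (C - 15)*t(-2)) = 1/((-7 + 15)² + (0 - 15)*(-9 + 2*(-2)²)) = 1/(8² - 15*(-9 + 2*4)) = 1/(64 - 15*(-9 + 8)) = 1/(64 - 15*(-1)) = 1/(64 + 15) = 1/79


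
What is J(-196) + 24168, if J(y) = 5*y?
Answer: 23188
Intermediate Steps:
J(-196) + 24168 = 5*(-196) + 24168 = -980 + 24168 = 23188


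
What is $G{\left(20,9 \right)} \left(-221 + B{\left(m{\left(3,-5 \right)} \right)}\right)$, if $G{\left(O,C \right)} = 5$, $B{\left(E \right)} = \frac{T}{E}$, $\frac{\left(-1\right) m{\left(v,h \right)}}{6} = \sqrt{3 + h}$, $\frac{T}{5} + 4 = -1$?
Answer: $-1105 - \frac{125 i \sqrt{2}}{12} \approx -1105.0 - 14.731 i$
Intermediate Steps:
$T = -25$ ($T = -20 + 5 \left(-1\right) = -20 - 5 = -25$)
$m{\left(v,h \right)} = - 6 \sqrt{3 + h}$
$B{\left(E \right)} = - \frac{25}{E}$
$G{\left(20,9 \right)} \left(-221 + B{\left(m{\left(3,-5 \right)} \right)}\right) = 5 \left(-221 - \frac{25}{\left(-6\right) \sqrt{3 - 5}}\right) = 5 \left(-221 - \frac{25}{\left(-6\right) \sqrt{-2}}\right) = 5 \left(-221 - \frac{25}{\left(-6\right) i \sqrt{2}}\right) = 5 \left(-221 - 25 \frac{i \sqrt{2}}{12}\right) = 5 \left(-221 - \frac{25 i \sqrt{2}}{12}\right) = -1105 - \frac{125 i \sqrt{2}}{12}$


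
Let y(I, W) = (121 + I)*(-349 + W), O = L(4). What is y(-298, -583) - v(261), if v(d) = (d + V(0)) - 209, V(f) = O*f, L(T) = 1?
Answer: 164912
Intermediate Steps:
O = 1
V(f) = f (V(f) = 1*f = f)
y(I, W) = (-349 + W)*(121 + I)
v(d) = -209 + d (v(d) = (d + 0) - 209 = d - 209 = -209 + d)
y(-298, -583) - v(261) = (-42229 - 349*(-298) + 121*(-583) - 298*(-583)) - (-209 + 261) = (-42229 + 104002 - 70543 + 173734) - 1*52 = 164964 - 52 = 164912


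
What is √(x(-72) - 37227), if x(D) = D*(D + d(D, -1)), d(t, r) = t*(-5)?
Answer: 139*I*√3 ≈ 240.76*I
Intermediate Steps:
d(t, r) = -5*t
x(D) = -4*D² (x(D) = D*(D - 5*D) = D*(-4*D) = -4*D²)
√(x(-72) - 37227) = √(-4*(-72)² - 37227) = √(-4*5184 - 37227) = √(-20736 - 37227) = √(-57963) = 139*I*√3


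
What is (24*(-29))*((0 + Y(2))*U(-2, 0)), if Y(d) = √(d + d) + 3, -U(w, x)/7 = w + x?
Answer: -48720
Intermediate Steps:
U(w, x) = -7*w - 7*x (U(w, x) = -7*(w + x) = -7*w - 7*x)
Y(d) = 3 + √2*√d (Y(d) = √(2*d) + 3 = √2*√d + 3 = 3 + √2*√d)
(24*(-29))*((0 + Y(2))*U(-2, 0)) = (24*(-29))*((0 + (3 + √2*√2))*(-7*(-2) - 7*0)) = -696*(0 + (3 + 2))*(14 + 0) = -696*(0 + 5)*14 = -3480*14 = -696*70 = -48720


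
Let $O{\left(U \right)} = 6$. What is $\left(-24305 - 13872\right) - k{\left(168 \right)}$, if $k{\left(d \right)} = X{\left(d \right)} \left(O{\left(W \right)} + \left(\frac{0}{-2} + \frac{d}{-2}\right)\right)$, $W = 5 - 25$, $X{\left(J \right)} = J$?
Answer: $-25073$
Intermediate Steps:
$W = -20$ ($W = 5 - 25 = -20$)
$k{\left(d \right)} = d \left(6 - \frac{d}{2}\right)$ ($k{\left(d \right)} = d \left(6 + \left(\frac{0}{-2} + \frac{d}{-2}\right)\right) = d \left(6 + \left(0 \left(- \frac{1}{2}\right) + d \left(- \frac{1}{2}\right)\right)\right) = d \left(6 + \left(0 - \frac{d}{2}\right)\right) = d \left(6 - \frac{d}{2}\right)$)
$\left(-24305 - 13872\right) - k{\left(168 \right)} = \left(-24305 - 13872\right) - \frac{1}{2} \cdot 168 \left(12 - 168\right) = -38177 - \frac{1}{2} \cdot 168 \left(12 - 168\right) = -38177 - \frac{1}{2} \cdot 168 \left(-156\right) = -38177 - -13104 = -38177 + 13104 = -25073$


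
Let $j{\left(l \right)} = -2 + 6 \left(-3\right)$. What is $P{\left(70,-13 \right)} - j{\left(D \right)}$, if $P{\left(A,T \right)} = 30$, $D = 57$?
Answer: $50$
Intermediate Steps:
$j{\left(l \right)} = -20$ ($j{\left(l \right)} = -2 - 18 = -20$)
$P{\left(70,-13 \right)} - j{\left(D \right)} = 30 - -20 = 30 + 20 = 50$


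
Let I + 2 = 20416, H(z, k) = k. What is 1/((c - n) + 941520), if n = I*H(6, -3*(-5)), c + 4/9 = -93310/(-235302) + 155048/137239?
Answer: 48438916767/30773780616148697 ≈ 1.5740e-6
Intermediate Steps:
c = 52404905927/48438916767 (c = -4/9 + (-93310/(-235302) + 155048/137239) = -4/9 + (-93310*(-1/235302) + 155048*(1/137239)) = -4/9 + (46655/117651 + 155048/137239) = -4/9 + 24644437793/16146305589 = 52404905927/48438916767 ≈ 1.0819)
I = 20414 (I = -2 + 20416 = 20414)
n = 306210 (n = 20414*(-3*(-5)) = 20414*15 = 306210)
1/((c - n) + 941520) = 1/((52404905927/48438916767 - 1*306210) + 941520) = 1/((52404905927/48438916767 - 306210) + 941520) = 1/(-14832428298317143/48438916767 + 941520) = 1/(30773780616148697/48438916767) = 48438916767/30773780616148697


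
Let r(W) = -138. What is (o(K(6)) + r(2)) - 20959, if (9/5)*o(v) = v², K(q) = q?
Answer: -21077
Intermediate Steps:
o(v) = 5*v²/9
(o(K(6)) + r(2)) - 20959 = ((5/9)*6² - 138) - 20959 = ((5/9)*36 - 138) - 20959 = (20 - 138) - 20959 = -118 - 20959 = -21077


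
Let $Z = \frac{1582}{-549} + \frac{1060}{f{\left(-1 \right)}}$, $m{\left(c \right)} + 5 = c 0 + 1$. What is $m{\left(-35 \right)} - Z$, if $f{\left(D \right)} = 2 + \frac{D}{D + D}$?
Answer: $- \frac{233390}{549} \approx -425.12$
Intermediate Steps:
$f{\left(D \right)} = \frac{5}{2}$ ($f{\left(D \right)} = 2 + \frac{D}{2 D} = 2 + D \frac{1}{2 D} = 2 + \frac{1}{2} = \frac{5}{2}$)
$m{\left(c \right)} = -4$ ($m{\left(c \right)} = -5 + \left(c 0 + 1\right) = -5 + \left(0 + 1\right) = -5 + 1 = -4$)
$Z = \frac{231194}{549}$ ($Z = \frac{1582}{-549} + \frac{1060}{\frac{5}{2}} = 1582 \left(- \frac{1}{549}\right) + 1060 \cdot \frac{2}{5} = - \frac{1582}{549} + 424 = \frac{231194}{549} \approx 421.12$)
$m{\left(-35 \right)} - Z = -4 - \frac{231194}{549} = - \frac{233390}{549}$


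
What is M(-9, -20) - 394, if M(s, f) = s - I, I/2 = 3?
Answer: -409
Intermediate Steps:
I = 6 (I = 2*3 = 6)
M(s, f) = -6 + s (M(s, f) = s - 1*6 = s - 6 = -6 + s)
M(-9, -20) - 394 = (-6 - 9) - 394 = -15 - 394 = -409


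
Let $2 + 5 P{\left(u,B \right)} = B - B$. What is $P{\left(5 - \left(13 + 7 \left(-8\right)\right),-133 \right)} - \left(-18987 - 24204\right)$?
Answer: $\frac{215953}{5} \approx 43191.0$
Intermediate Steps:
$P{\left(u,B \right)} = - \frac{2}{5}$ ($P{\left(u,B \right)} = - \frac{2}{5} + \frac{B - B}{5} = - \frac{2}{5} + \frac{1}{5} \cdot 0 = - \frac{2}{5} + 0 = - \frac{2}{5}$)
$P{\left(5 - \left(13 + 7 \left(-8\right)\right),-133 \right)} - \left(-18987 - 24204\right) = - \frac{2}{5} - \left(-18987 - 24204\right) = - \frac{2}{5} - -43191 = - \frac{2}{5} + 43191 = \frac{215953}{5}$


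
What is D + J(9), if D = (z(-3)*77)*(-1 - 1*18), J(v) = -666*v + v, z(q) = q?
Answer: -1596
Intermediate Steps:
J(v) = -665*v
D = 4389 (D = (-3*77)*(-1 - 1*18) = -231*(-1 - 18) = -231*(-19) = 4389)
D + J(9) = 4389 - 665*9 = 4389 - 5985 = -1596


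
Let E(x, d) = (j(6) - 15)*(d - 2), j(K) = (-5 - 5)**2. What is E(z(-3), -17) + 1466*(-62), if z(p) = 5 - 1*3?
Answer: -92507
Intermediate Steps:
z(p) = 2 (z(p) = 5 - 3 = 2)
j(K) = 100 (j(K) = (-10)**2 = 100)
E(x, d) = -170 + 85*d (E(x, d) = (100 - 15)*(d - 2) = 85*(-2 + d) = -170 + 85*d)
E(z(-3), -17) + 1466*(-62) = (-170 + 85*(-17)) + 1466*(-62) = (-170 - 1445) - 90892 = -1615 - 90892 = -92507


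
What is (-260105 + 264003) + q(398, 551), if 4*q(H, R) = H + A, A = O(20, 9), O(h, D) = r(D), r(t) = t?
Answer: 15999/4 ≈ 3999.8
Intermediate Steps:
O(h, D) = D
A = 9
q(H, R) = 9/4 + H/4 (q(H, R) = (H + 9)/4 = (9 + H)/4 = 9/4 + H/4)
(-260105 + 264003) + q(398, 551) = (-260105 + 264003) + (9/4 + (1/4)*398) = 3898 + (9/4 + 199/2) = 3898 + 407/4 = 15999/4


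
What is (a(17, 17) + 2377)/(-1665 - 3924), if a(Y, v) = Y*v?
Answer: -2666/5589 ≈ -0.47701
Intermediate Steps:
(a(17, 17) + 2377)/(-1665 - 3924) = (17*17 + 2377)/(-1665 - 3924) = (289 + 2377)/(-5589) = 2666*(-1/5589) = -2666/5589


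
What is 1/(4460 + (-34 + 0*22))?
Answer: 1/4426 ≈ 0.00022594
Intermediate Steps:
1/(4460 + (-34 + 0*22)) = 1/(4460 + (-34 + 0)) = 1/(4460 - 34) = 1/4426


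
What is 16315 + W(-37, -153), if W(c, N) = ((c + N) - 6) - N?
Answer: 16272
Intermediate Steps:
W(c, N) = -6 + c (W(c, N) = ((N + c) - 6) - N = (-6 + N + c) - N = -6 + c)
16315 + W(-37, -153) = 16315 + (-6 - 37) = 16315 - 43 = 16272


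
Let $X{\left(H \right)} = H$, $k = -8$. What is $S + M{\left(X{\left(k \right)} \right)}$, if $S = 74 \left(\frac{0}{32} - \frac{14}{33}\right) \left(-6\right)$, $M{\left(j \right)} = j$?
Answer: $\frac{1984}{11} \approx 180.36$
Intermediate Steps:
$S = \frac{2072}{11}$ ($S = 74 \left(0 \cdot \frac{1}{32} - \frac{14}{33}\right) \left(-6\right) = 74 \left(0 - \frac{14}{33}\right) \left(-6\right) = 74 \left(- \frac{14}{33}\right) \left(-6\right) = \left(- \frac{1036}{33}\right) \left(-6\right) = \frac{2072}{11} \approx 188.36$)
$S + M{\left(X{\left(k \right)} \right)} = \frac{2072}{11} - 8 = \frac{1984}{11}$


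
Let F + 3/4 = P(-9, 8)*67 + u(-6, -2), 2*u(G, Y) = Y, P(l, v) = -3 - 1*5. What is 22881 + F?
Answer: 89373/4 ≈ 22343.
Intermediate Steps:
P(l, v) = -8 (P(l, v) = -3 - 5 = -8)
u(G, Y) = Y/2
F = -2151/4 (F = -3/4 + (-8*67 + (1/2)*(-2)) = -3/4 + (-536 - 1) = -3/4 - 537 = -2151/4 ≈ -537.75)
22881 + F = 22881 - 2151/4 = 89373/4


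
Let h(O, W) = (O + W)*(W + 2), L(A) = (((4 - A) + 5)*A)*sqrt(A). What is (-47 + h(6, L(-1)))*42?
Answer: -5670 - 3360*I ≈ -5670.0 - 3360.0*I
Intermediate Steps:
L(A) = A**(3/2)*(9 - A) (L(A) = ((9 - A)*A)*sqrt(A) = (A*(9 - A))*sqrt(A) = A**(3/2)*(9 - A))
h(O, W) = (2 + W)*(O + W) (h(O, W) = (O + W)*(2 + W) = (2 + W)*(O + W))
(-47 + h(6, L(-1)))*42 = (-47 + (((-1)**(3/2)*(9 - 1*(-1)))**2 + 2*6 + 2*((-1)**(3/2)*(9 - 1*(-1))) + 6*((-1)**(3/2)*(9 - 1*(-1)))))*42 = (-47 + (((-I)*(9 + 1))**2 + 12 + 2*((-I)*(9 + 1)) + 6*((-I)*(9 + 1))))*42 = (-47 + ((-I*10)**2 + 12 + 2*(-I*10) + 6*(-I*10)))*42 = (-47 + ((-10*I)**2 + 12 + 2*(-10*I) + 6*(-10*I)))*42 = (-47 + (-100 + 12 - 20*I - 60*I))*42 = (-47 + (-88 - 80*I))*42 = (-135 - 80*I)*42 = -5670 - 3360*I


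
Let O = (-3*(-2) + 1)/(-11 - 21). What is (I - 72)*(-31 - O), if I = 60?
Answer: 2955/8 ≈ 369.38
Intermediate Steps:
O = -7/32 (O = (6 + 1)/(-32) = 7*(-1/32) = -7/32 ≈ -0.21875)
(I - 72)*(-31 - O) = (60 - 72)*(-31 - 1*(-7/32)) = -12*(-31 + 7/32) = -12*(-985/32) = 2955/8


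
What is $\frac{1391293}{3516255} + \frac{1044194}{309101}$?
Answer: $\frac{4101702431063}{1086877936755} \approx 3.7738$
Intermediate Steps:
$\frac{1391293}{3516255} + \frac{1044194}{309101} = \frac{4101702431063}{1086877936755}$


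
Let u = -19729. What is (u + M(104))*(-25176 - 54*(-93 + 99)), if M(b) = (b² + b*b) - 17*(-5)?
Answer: -50694000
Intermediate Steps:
M(b) = 85 + 2*b² (M(b) = (b² + b²) + 85 = 2*b² + 85 = 85 + 2*b²)
(u + M(104))*(-25176 - 54*(-93 + 99)) = (-19729 + (85 + 2*104²))*(-25176 - 54*(-93 + 99)) = (-19729 + (85 + 2*10816))*(-25176 - 54*6) = (-19729 + (85 + 21632))*(-25176 - 324) = (-19729 + 21717)*(-25500) = 1988*(-25500) = -50694000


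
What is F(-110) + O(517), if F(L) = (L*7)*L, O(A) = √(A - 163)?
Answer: 84700 + √354 ≈ 84719.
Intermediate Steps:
O(A) = √(-163 + A)
F(L) = 7*L² (F(L) = (7*L)*L = 7*L²)
F(-110) + O(517) = 7*(-110)² + √(-163 + 517) = 7*12100 + √354 = 84700 + √354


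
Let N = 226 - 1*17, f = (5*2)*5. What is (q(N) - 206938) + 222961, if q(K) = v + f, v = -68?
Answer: 16005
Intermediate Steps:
f = 50 (f = 10*5 = 50)
N = 209 (N = 226 - 17 = 209)
q(K) = -18 (q(K) = -68 + 50 = -18)
(q(N) - 206938) + 222961 = (-18 - 206938) + 222961 = -206956 + 222961 = 16005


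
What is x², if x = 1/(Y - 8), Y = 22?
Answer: 1/196 ≈ 0.0051020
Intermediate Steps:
x = 1/14 (x = 1/(22 - 8) = 1/14 ≈ 0.071429)
x² = (1/14)² = 1/196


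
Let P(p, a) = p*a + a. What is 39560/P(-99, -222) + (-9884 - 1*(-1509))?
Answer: -45541735/5439 ≈ -8373.2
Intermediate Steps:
P(p, a) = a + a*p (P(p, a) = a*p + a = a + a*p)
39560/P(-99, -222) + (-9884 - 1*(-1509)) = 39560/((-222*(1 - 99))) + (-9884 - 1*(-1509)) = 39560/((-222*(-98))) + (-9884 + 1509) = 39560/21756 - 8375 = 39560*(1/21756) - 8375 = 9890/5439 - 8375 = -45541735/5439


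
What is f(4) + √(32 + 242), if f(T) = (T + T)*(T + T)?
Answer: 64 + √274 ≈ 80.553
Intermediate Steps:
f(T) = 4*T² (f(T) = (2*T)*(2*T) = 4*T²)
f(4) + √(32 + 242) = 4*4² + √(32 + 242) = 4*16 + √274 = 64 + √274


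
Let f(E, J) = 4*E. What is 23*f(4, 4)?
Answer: 368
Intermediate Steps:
23*f(4, 4) = 23*(4*4) = 23*16 = 368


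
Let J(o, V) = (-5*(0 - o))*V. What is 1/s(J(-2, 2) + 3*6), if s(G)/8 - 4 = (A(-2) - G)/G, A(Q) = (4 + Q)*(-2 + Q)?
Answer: 1/56 ≈ 0.017857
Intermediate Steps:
J(o, V) = 5*V*o (J(o, V) = (-(-5)*o)*V = (5*o)*V = 5*V*o)
A(Q) = (-2 + Q)*(4 + Q)
s(G) = 32 + 8*(-8 - G)/G (s(G) = 32 + 8*(((-8 + (-2)² + 2*(-2)) - G)/G) = 32 + 8*(((-8 + 4 - 4) - G)/G) = 32 + 8*((-8 - G)/G) = 32 + 8*(-8 - G)/G)
1/s(J(-2, 2) + 3*6) = 1/(24 - 64/(5*2*(-2) + 3*6)) = 1/(24 - 64/(-20 + 18)) = 1/(24 - 64/(-2)) = 1/(24 - 64*(-½)) = 1/(24 + 32) = 1/56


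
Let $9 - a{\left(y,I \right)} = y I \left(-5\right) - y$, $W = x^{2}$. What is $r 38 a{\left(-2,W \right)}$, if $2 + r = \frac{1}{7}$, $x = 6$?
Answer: $\frac{174382}{7} \approx 24912.0$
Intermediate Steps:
$r = - \frac{13}{7}$ ($r = -2 + \frac{1}{7} = - \frac{13}{7} \approx -1.8571$)
$W = 36$ ($W = 6^{2} = 36$)
$a{\left(y,I \right)} = 9 + y + 5 I y$ ($a{\left(y,I \right)} = 9 - \left(y I \left(-5\right) - y\right) = 9 - \left(I y \left(-5\right) - y\right) = 9 - \left(- 5 I y - y\right) = 9 - \left(- y - 5 I y\right) = 9 + \left(y + 5 I y\right) = 9 + y + 5 I y$)
$r 38 a{\left(-2,W \right)} = \left(- \frac{13}{7}\right) 38 \left(9 - 2 + 5 \cdot 36 \left(-2\right)\right) = - \frac{494 \left(9 - 2 - 360\right)}{7} = \left(- \frac{494}{7}\right) \left(-353\right) = \frac{174382}{7}$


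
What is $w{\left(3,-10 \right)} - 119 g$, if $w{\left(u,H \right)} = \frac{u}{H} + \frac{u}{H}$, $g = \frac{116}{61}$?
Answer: $- \frac{69203}{305} \approx -226.9$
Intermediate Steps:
$g = \frac{116}{61}$ ($g = 116 \cdot \frac{1}{61} = \frac{116}{61} \approx 1.9016$)
$w{\left(u,H \right)} = \frac{2 u}{H}$
$w{\left(3,-10 \right)} - 119 g = 2 \cdot 3 \frac{1}{-10} - \frac{13804}{61} = 2 \cdot 3 \left(- \frac{1}{10}\right) - \frac{13804}{61} = - \frac{3}{5} - \frac{13804}{61} = - \frac{69203}{305}$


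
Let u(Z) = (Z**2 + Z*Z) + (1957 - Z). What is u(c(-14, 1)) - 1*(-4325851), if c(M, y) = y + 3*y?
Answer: 4327836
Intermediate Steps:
c(M, y) = 4*y
u(Z) = 1957 - Z + 2*Z**2 (u(Z) = (Z**2 + Z**2) + (1957 - Z) = 2*Z**2 + (1957 - Z) = 1957 - Z + 2*Z**2)
u(c(-14, 1)) - 1*(-4325851) = (1957 - 4 + 2*(4*1)**2) - 1*(-4325851) = (1957 - 1*4 + 2*4**2) + 4325851 = (1957 - 4 + 2*16) + 4325851 = (1957 - 4 + 32) + 4325851 = 1985 + 4325851 = 4327836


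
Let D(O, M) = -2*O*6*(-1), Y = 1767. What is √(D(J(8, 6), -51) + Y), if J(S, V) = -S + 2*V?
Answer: 11*√15 ≈ 42.603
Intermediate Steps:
D(O, M) = 12*O (D(O, M) = -2*6*O*(-1) = -(-12)*O = 12*O)
√(D(J(8, 6), -51) + Y) = √(12*(-1*8 + 2*6) + 1767) = √(12*(-8 + 12) + 1767) = √(12*4 + 1767) = √(48 + 1767) = √1815 = 11*√15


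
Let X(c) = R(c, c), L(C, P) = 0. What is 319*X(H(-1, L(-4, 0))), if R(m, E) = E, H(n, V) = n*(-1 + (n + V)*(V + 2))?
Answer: 957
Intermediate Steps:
H(n, V) = n*(-1 + (2 + V)*(V + n)) (H(n, V) = n*(-1 + (V + n)*(2 + V)) = n*(-1 + (2 + V)*(V + n)))
X(c) = c
319*X(H(-1, L(-4, 0))) = 319*(-(-1 + 0² + 2*0 + 2*(-1) + 0*(-1))) = 319*(-(-1 + 0 + 0 - 2 + 0)) = 319*(-1*(-3)) = 319*3 = 957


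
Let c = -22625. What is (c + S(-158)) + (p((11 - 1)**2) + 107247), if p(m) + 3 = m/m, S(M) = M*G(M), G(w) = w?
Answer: 109584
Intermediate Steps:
S(M) = M**2 (S(M) = M*M = M**2)
p(m) = -2 (p(m) = -3 + m/m = -3 + 1 = -2)
(c + S(-158)) + (p((11 - 1)**2) + 107247) = (-22625 + (-158)**2) + (-2 + 107247) = (-22625 + 24964) + 107245 = 2339 + 107245 = 109584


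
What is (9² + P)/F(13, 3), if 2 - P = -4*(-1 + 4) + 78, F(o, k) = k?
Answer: 17/3 ≈ 5.6667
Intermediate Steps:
P = -64 (P = 2 - (-4*(-1 + 4) + 78) = 2 - (-4*3 + 78) = 2 - (-12 + 78) = 2 - 1*66 = 2 - 66 = -64)
(9² + P)/F(13, 3) = (9² - 64)/3 = (81 - 64)/3 = (⅓)*17 = 17/3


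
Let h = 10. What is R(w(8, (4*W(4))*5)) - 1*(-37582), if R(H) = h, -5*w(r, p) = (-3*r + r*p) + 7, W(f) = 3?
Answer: 37592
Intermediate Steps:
w(r, p) = -7/5 + 3*r/5 - p*r/5 (w(r, p) = -((-3*r + r*p) + 7)/5 = -((-3*r + p*r) + 7)/5 = -(7 - 3*r + p*r)/5 = -7/5 + 3*r/5 - p*r/5)
R(H) = 10
R(w(8, (4*W(4))*5)) - 1*(-37582) = 10 - 1*(-37582) = 10 + 37582 = 37592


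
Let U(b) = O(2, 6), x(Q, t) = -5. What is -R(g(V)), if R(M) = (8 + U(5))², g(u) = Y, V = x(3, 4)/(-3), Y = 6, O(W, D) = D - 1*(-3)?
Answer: -289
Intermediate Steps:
O(W, D) = 3 + D (O(W, D) = D + 3 = 3 + D)
U(b) = 9 (U(b) = 3 + 6 = 9)
V = 5/3 (V = -5/(-3) = -5*(-⅓) = 5/3 ≈ 1.6667)
g(u) = 6
R(M) = 289 (R(M) = (8 + 9)² = 17² = 289)
-R(g(V)) = -1*289 = -289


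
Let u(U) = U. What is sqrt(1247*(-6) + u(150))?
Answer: 2*I*sqrt(1833) ≈ 85.627*I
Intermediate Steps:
sqrt(1247*(-6) + u(150)) = sqrt(1247*(-6) + 150) = sqrt(-7482 + 150) = sqrt(-7332) = 2*I*sqrt(1833)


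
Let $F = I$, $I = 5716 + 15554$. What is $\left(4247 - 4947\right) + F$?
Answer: $20570$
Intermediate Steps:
$I = 21270$
$F = 21270$
$\left(4247 - 4947\right) + F = \left(4247 - 4947\right) + 21270 = -700 + 21270 = 20570$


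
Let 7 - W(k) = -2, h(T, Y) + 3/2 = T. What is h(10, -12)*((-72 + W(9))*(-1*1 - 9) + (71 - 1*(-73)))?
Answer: 6579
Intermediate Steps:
h(T, Y) = -3/2 + T
W(k) = 9 (W(k) = 7 - 1*(-2) = 7 + 2 = 9)
h(10, -12)*((-72 + W(9))*(-1*1 - 9) + (71 - 1*(-73))) = (-3/2 + 10)*((-72 + 9)*(-1*1 - 9) + (71 - 1*(-73))) = 17*(-63*(-1 - 9) + (71 + 73))/2 = 17*(-63*(-10) + 144)/2 = 17*(630 + 144)/2 = (17/2)*774 = 6579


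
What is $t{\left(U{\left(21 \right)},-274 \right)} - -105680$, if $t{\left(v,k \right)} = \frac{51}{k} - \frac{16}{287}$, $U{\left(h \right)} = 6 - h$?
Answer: $\frac{8310444819}{78638} \approx 1.0568 \cdot 10^{5}$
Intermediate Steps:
$t{\left(v,k \right)} = - \frac{16}{287} + \frac{51}{k}$ ($t{\left(v,k \right)} = \frac{51}{k} - \frac{16}{287} = - \frac{16}{287} + \frac{51}{k}$)
$t{\left(U{\left(21 \right)},-274 \right)} - -105680 = \left(- \frac{16}{287} + \frac{51}{-274}\right) - -105680 = \left(- \frac{16}{287} + 51 \left(- \frac{1}{274}\right)\right) + 105680 = \left(- \frac{16}{287} - \frac{51}{274}\right) + 105680 = - \frac{19021}{78638} + 105680 = \frac{8310444819}{78638}$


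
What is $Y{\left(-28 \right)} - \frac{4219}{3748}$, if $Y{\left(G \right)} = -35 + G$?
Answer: $- \frac{240343}{3748} \approx -64.126$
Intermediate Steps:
$Y{\left(-28 \right)} - \frac{4219}{3748} = \left(-35 - 28\right) - \frac{4219}{3748} = -63 - \frac{4219}{3748} = - \frac{240343}{3748}$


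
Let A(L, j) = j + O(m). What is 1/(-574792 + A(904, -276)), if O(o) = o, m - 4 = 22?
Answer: -1/575042 ≈ -1.7390e-6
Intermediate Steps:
m = 26 (m = 4 + 22 = 26)
A(L, j) = 26 + j (A(L, j) = j + 26 = 26 + j)
1/(-574792 + A(904, -276)) = 1/(-574792 + (26 - 276)) = 1/(-574792 - 250) = 1/(-575042) = -1/575042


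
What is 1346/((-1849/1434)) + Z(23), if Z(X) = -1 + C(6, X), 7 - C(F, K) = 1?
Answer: -1920919/1849 ≈ -1038.9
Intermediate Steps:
C(F, K) = 6 (C(F, K) = 7 - 1*1 = 7 - 1 = 6)
Z(X) = 5 (Z(X) = -1 + 6 = 5)
1346/((-1849/1434)) + Z(23) = 1346/((-1849/1434)) + 5 = 1346/((-1849*1/1434)) + 5 = 1346/(-1849/1434) + 5 = 1346*(-1434/1849) + 5 = -1930164/1849 + 5 = -1920919/1849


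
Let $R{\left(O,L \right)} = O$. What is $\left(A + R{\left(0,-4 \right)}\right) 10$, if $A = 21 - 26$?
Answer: $-50$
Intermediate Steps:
$A = -5$ ($A = 21 - 26 = -5$)
$\left(A + R{\left(0,-4 \right)}\right) 10 = \left(-5 + 0\right) 10 = \left(-5\right) 10 = -50$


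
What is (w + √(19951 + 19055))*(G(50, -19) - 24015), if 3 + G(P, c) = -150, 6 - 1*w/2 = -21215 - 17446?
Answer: -1869008112 - 72504*√4334 ≈ -1.8738e+9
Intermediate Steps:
w = 77334 (w = 12 - 2*(-21215 - 17446) = 12 - 2*(-38661) = 12 + 77322 = 77334)
G(P, c) = -153 (G(P, c) = -3 - 150 = -153)
(w + √(19951 + 19055))*(G(50, -19) - 24015) = (77334 + √(19951 + 19055))*(-153 - 24015) = (77334 + √39006)*(-24168) = (77334 + 3*√4334)*(-24168) = -1869008112 - 72504*√4334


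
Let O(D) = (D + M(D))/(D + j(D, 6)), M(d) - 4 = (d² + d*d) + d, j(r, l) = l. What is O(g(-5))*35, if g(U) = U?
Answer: 1540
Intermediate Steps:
M(d) = 4 + d + 2*d² (M(d) = 4 + ((d² + d*d) + d) = 4 + ((d² + d²) + d) = 4 + (2*d² + d) = 4 + (d + 2*d²) = 4 + d + 2*d²)
O(D) = (4 + 2*D + 2*D²)/(6 + D) (O(D) = (D + (4 + D + 2*D²))/(D + 6) = (4 + 2*D + 2*D²)/(6 + D))
O(g(-5))*35 = (2*(2 - 5 + (-5)²)/(6 - 5))*35 = (2*(2 - 5 + 25)/1)*35 = (2*1*22)*35 = 44*35 = 1540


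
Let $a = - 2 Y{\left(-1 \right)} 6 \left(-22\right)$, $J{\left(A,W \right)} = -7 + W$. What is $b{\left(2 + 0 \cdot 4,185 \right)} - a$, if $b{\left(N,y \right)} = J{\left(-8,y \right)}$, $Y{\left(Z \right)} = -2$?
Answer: $706$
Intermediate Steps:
$b{\left(N,y \right)} = -7 + y$
$a = -528$ ($a = \left(-2\right) \left(-2\right) 6 \left(-22\right) = 4 \cdot 6 \left(-22\right) = 24 \left(-22\right) = -528$)
$b{\left(2 + 0 \cdot 4,185 \right)} - a = \left(-7 + 185\right) - -528 = 178 + 528 = 706$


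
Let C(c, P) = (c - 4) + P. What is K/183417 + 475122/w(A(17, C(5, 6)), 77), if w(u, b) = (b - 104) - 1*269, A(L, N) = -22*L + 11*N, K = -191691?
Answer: -14533698735/9048572 ≈ -1606.2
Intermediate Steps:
C(c, P) = -4 + P + c (C(c, P) = (-4 + c) + P = -4 + P + c)
w(u, b) = -373 + b (w(u, b) = (-104 + b) - 269 = -373 + b)
K/183417 + 475122/w(A(17, C(5, 6)), 77) = -191691/183417 + 475122/(-373 + 77) = -191691*1/183417 + 475122/(-296) = -63897/61139 + 475122*(-1/296) = -63897/61139 - 237561/148 = -14533698735/9048572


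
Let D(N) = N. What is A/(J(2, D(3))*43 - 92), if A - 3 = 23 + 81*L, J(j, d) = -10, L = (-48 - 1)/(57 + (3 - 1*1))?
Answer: 2435/30798 ≈ 0.079064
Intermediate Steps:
L = -49/59 (L = -49/(57 + (3 - 1)) = -49/(57 + 2) = -49/59 ≈ -0.83051)
A = -2435/59 (A = 3 + (23 + 81*(-49/59)) = 3 + (23 - 3969/59) = 3 - 2612/59 = -2435/59 ≈ -41.271)
A/(J(2, D(3))*43 - 92) = -2435/(59*(-10*43 - 92)) = -2435/(59*(-430 - 92)) = -2435/59/(-522) = -2435/59*(-1/522) = 2435/30798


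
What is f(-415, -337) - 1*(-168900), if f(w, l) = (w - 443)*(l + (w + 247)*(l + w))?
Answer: -107938242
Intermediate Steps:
f(w, l) = (-443 + w)*(l + (247 + w)*(l + w))
f(-415, -337) - 1*(-168900) = ((-415)**3 - 109864*(-337) - 109421*(-415) - 196*(-415)**2 - 337*(-415)**2 - 195*(-337)*(-415)) - 1*(-168900) = (-71473375 + 37024168 + 45409715 - 196*172225 - 337*172225 - 27271725) + 168900 = (-71473375 + 37024168 + 45409715 - 33756100 - 58039825 - 27271725) + 168900 = -108107142 + 168900 = -107938242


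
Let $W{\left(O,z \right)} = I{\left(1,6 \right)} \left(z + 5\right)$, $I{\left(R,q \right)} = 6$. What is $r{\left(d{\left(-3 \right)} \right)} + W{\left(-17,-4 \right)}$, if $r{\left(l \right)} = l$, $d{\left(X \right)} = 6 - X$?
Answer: $15$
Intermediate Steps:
$W{\left(O,z \right)} = 30 + 6 z$ ($W{\left(O,z \right)} = 6 \left(z + 5\right) = 6 \left(5 + z\right) = 30 + 6 z$)
$r{\left(d{\left(-3 \right)} \right)} + W{\left(-17,-4 \right)} = \left(6 - -3\right) + \left(30 + 6 \left(-4\right)\right) = \left(6 + 3\right) + \left(30 - 24\right) = 9 + 6 = 15$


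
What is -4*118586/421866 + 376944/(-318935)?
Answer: -155152380572/67273916355 ≈ -2.3063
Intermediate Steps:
-4*118586/421866 + 376944/(-318935) = -474344*1/421866 + 376944*(-1/318935) = -237172/210933 - 376944/318935 = -155152380572/67273916355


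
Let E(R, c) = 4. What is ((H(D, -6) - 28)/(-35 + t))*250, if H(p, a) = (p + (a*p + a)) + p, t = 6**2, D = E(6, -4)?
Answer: -12500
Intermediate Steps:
D = 4
t = 36
H(p, a) = a + 2*p + a*p (H(p, a) = (p + (a + a*p)) + p = (a + p + a*p) + p = a + 2*p + a*p)
((H(D, -6) - 28)/(-35 + t))*250 = (((-6 + 2*4 - 6*4) - 28)/(-35 + 36))*250 = (((-6 + 8 - 24) - 28)/1)*250 = ((-22 - 28)*1)*250 = -50*1*250 = -50*250 = -12500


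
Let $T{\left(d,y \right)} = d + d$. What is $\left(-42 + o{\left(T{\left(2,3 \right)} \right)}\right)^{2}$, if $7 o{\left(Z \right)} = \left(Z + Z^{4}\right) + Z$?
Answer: $\frac{900}{49} \approx 18.367$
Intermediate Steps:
$T{\left(d,y \right)} = 2 d$
$o{\left(Z \right)} = \frac{Z^{4}}{7} + \frac{2 Z}{7}$ ($o{\left(Z \right)} = \frac{\left(Z + Z^{4}\right) + Z}{7} = \frac{Z^{4} + 2 Z}{7} = \frac{Z^{4}}{7} + \frac{2 Z}{7}$)
$\left(-42 + o{\left(T{\left(2,3 \right)} \right)}\right)^{2} = \left(-42 + \frac{2 \cdot 2 \left(2 + \left(2 \cdot 2\right)^{3}\right)}{7}\right)^{2} = \left(-42 + \frac{1}{7} \cdot 4 \left(2 + 4^{3}\right)\right)^{2} = \left(-42 + \frac{1}{7} \cdot 4 \left(2 + 64\right)\right)^{2} = \left(-42 + \frac{1}{7} \cdot 4 \cdot 66\right)^{2} = \left(-42 + \frac{264}{7}\right)^{2} = \left(- \frac{30}{7}\right)^{2} = \frac{900}{49}$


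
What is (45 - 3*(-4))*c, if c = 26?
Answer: 1482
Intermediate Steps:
(45 - 3*(-4))*c = (45 - 3*(-4))*26 = (45 + 12)*26 = 57*26 = 1482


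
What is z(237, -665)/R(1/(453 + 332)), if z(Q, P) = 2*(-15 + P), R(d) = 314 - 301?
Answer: -1360/13 ≈ -104.62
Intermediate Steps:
R(d) = 13
z(Q, P) = -30 + 2*P
z(237, -665)/R(1/(453 + 332)) = (-30 + 2*(-665))/13 = (-30 - 1330)*(1/13) = -1360*1/13 = -1360/13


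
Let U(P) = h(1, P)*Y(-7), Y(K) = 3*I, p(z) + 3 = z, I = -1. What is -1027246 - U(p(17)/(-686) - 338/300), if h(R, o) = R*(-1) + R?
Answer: -1027246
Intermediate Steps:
p(z) = -3 + z
Y(K) = -3 (Y(K) = 3*(-1) = -3)
h(R, o) = 0 (h(R, o) = -R + R = 0)
U(P) = 0 (U(P) = 0*(-3) = 0)
-1027246 - U(p(17)/(-686) - 338/300) = -1027246 - 1*0 = -1027246 + 0 = -1027246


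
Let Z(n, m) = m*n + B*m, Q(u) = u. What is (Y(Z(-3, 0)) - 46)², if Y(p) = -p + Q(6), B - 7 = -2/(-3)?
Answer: 1600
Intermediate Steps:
B = 23/3 (B = 7 - 2/(-3) = 7 - 2*(-⅓) = 7 + ⅔ = 23/3 ≈ 7.6667)
Z(n, m) = 23*m/3 + m*n (Z(n, m) = m*n + 23*m/3 = 23*m/3 + m*n)
Y(p) = 6 - p (Y(p) = -p + 6 = 6 - p)
(Y(Z(-3, 0)) - 46)² = ((6 - 0*(23 + 3*(-3))/3) - 46)² = ((6 - 0*(23 - 9)/3) - 46)² = ((6 - 0*14/3) - 46)² = ((6 - 1*0) - 46)² = ((6 + 0) - 46)² = (6 - 46)² = (-40)² = 1600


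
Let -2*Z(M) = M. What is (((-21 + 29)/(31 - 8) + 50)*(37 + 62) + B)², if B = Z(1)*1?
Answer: 52560606121/2116 ≈ 2.4840e+7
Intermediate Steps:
Z(M) = -M/2
B = -½ (B = -½*1*1 = -½*1 = -½ ≈ -0.50000)
(((-21 + 29)/(31 - 8) + 50)*(37 + 62) + B)² = (((-21 + 29)/(31 - 8) + 50)*(37 + 62) - ½)² = ((8/23 + 50)*99 - ½)² = ((1158/23)*99 - ½)² = (114642/23 - ½)² = (229261/46)² = 52560606121/2116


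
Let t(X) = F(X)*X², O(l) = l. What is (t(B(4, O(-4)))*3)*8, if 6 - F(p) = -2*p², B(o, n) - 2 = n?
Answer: 1344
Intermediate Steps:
B(o, n) = 2 + n
F(p) = 6 + 2*p² (F(p) = 6 - (-2)*p² = 6 + 2*p²)
t(X) = X²*(6 + 2*X²) (t(X) = (6 + 2*X²)*X² = X²*(6 + 2*X²))
(t(B(4, O(-4)))*3)*8 = ((2*(2 - 4)²*(3 + (2 - 4)²))*3)*8 = ((2*(-2)²*(3 + (-2)²))*3)*8 = ((2*4*(3 + 4))*3)*8 = ((2*4*7)*3)*8 = (56*3)*8 = 168*8 = 1344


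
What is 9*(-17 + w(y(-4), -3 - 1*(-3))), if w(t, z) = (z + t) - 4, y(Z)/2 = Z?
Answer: -261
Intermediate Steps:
y(Z) = 2*Z
w(t, z) = -4 + t + z (w(t, z) = (t + z) - 4 = -4 + t + z)
9*(-17 + w(y(-4), -3 - 1*(-3))) = 9*(-17 + (-4 + 2*(-4) + (-3 - 1*(-3)))) = 9*(-17 + (-4 - 8 + (-3 + 3))) = 9*(-17 + (-4 - 8 + 0)) = 9*(-17 - 12) = 9*(-29) = -261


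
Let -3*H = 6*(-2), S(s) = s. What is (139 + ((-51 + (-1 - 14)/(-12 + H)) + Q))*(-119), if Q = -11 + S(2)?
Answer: -76993/8 ≈ -9624.1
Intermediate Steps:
H = 4 (H = -2*(-2) = -⅓*(-12) = 4)
Q = -9 (Q = -11 + 2 = -9)
(139 + ((-51 + (-1 - 14)/(-12 + H)) + Q))*(-119) = (139 + ((-51 + (-1 - 14)/(-12 + 4)) - 9))*(-119) = (139 + ((-51 - 15/(-8)) - 9))*(-119) = (139 + ((-51 - 15*(-⅛)) - 9))*(-119) = (139 + ((-51 + 15/8) - 9))*(-119) = (139 + (-393/8 - 9))*(-119) = (139 - 465/8)*(-119) = (647/8)*(-119) = -76993/8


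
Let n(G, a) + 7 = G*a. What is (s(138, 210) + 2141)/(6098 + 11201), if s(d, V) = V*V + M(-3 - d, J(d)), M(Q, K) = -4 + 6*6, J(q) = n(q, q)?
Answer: 46273/17299 ≈ 2.6749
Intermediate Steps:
n(G, a) = -7 + G*a
J(q) = -7 + q² (J(q) = -7 + q*q = -7 + q²)
M(Q, K) = 32 (M(Q, K) = -4 + 36 = 32)
s(d, V) = 32 + V² (s(d, V) = V*V + 32 = V² + 32 = 32 + V²)
(s(138, 210) + 2141)/(6098 + 11201) = ((32 + 210²) + 2141)/(6098 + 11201) = ((32 + 44100) + 2141)/17299 = (44132 + 2141)*(1/17299) = 46273*(1/17299) = 46273/17299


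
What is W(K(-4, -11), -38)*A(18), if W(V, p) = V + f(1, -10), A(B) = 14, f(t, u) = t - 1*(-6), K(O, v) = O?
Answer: 42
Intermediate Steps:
f(t, u) = 6 + t (f(t, u) = t + 6 = 6 + t)
W(V, p) = 7 + V (W(V, p) = V + (6 + 1) = V + 7 = 7 + V)
W(K(-4, -11), -38)*A(18) = (7 - 4)*14 = 3*14 = 42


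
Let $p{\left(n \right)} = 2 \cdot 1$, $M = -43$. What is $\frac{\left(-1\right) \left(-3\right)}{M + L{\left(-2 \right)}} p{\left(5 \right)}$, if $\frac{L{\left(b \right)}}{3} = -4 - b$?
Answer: $- \frac{6}{49} \approx -0.12245$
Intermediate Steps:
$p{\left(n \right)} = 2$
$L{\left(b \right)} = -12 - 3 b$ ($L{\left(b \right)} = 3 \left(-4 - b\right) = -12 - 3 b$)
$\frac{\left(-1\right) \left(-3\right)}{M + L{\left(-2 \right)}} p{\left(5 \right)} = \frac{\left(-1\right) \left(-3\right)}{-43 - 6} \cdot 2 = \frac{1}{-43 + \left(-12 + 6\right)} 3 \cdot 2 = \frac{1}{-43 - 6} \cdot 3 \cdot 2 = \frac{1}{-49} \cdot 3 \cdot 2 = \left(- \frac{1}{49}\right) 3 \cdot 2 = \left(- \frac{3}{49}\right) 2 = - \frac{6}{49}$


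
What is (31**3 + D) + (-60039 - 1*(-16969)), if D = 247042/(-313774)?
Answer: -2083425994/156887 ≈ -13280.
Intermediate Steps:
D = -123521/156887 (D = 247042*(-1/313774) = -123521/156887 ≈ -0.78732)
(31**3 + D) + (-60039 - 1*(-16969)) = (31**3 - 123521/156887) + (-60039 - 1*(-16969)) = (29791 - 123521/156887) + (-60039 + 16969) = 4673697096/156887 - 43070 = -2083425994/156887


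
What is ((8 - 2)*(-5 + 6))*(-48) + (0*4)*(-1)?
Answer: -288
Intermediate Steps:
((8 - 2)*(-5 + 6))*(-48) + (0*4)*(-1) = (6*1)*(-48) + 0*(-1) = 6*(-48) + 0 = -288 + 0 = -288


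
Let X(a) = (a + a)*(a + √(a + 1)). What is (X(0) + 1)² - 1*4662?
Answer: -4661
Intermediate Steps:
X(a) = 2*a*(a + √(1 + a)) (X(a) = (2*a)*(a + √(1 + a)) = 2*a*(a + √(1 + a)))
(X(0) + 1)² - 1*4662 = (2*0*(0 + √(1 + 0)) + 1)² - 1*4662 = (2*0*(0 + √1) + 1)² - 4662 = (2*0*(0 + 1) + 1)² - 4662 = (2*0*1 + 1)² - 4662 = (0 + 1)² - 4662 = 1² - 4662 = 1 - 4662 = -4661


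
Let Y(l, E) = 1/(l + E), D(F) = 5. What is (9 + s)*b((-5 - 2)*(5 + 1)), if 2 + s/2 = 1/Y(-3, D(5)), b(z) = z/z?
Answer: 9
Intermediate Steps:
Y(l, E) = 1/(E + l)
b(z) = 1
s = 0 (s = -4 + 2/(1/(5 - 3)) = -4 + 2/(1/2) = -4 + 2/(½) = -4 + 2*2 = -4 + 4 = 0)
(9 + s)*b((-5 - 2)*(5 + 1)) = (9 + 0)*1 = 9*1 = 9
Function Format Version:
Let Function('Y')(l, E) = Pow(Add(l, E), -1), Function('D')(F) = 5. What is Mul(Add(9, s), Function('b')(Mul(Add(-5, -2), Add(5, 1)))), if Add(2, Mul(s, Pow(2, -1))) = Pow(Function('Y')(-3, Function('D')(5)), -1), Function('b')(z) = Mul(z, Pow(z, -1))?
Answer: 9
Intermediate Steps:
Function('Y')(l, E) = Pow(Add(E, l), -1)
Function('b')(z) = 1
s = 0 (s = Add(-4, Mul(2, Pow(Pow(Add(5, -3), -1), -1))) = Add(-4, Mul(2, Pow(Pow(2, -1), -1))) = Add(-4, Mul(2, Pow(Rational(1, 2), -1))) = Add(-4, Mul(2, 2)) = Add(-4, 4) = 0)
Mul(Add(9, s), Function('b')(Mul(Add(-5, -2), Add(5, 1)))) = Mul(Add(9, 0), 1) = Mul(9, 1) = 9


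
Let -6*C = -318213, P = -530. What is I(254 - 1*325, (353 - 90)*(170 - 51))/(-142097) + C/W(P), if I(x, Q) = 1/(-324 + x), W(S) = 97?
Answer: 5953586500559/10888893110 ≈ 546.76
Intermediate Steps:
C = 106071/2 (C = -1/6*(-318213) = 106071/2 ≈ 53036.)
I(254 - 1*325, (353 - 90)*(170 - 51))/(-142097) + C/W(P) = 1/((-324 + (254 - 1*325))*(-142097)) + (106071/2)/97 = -1/142097/(-324 + (254 - 325)) + (106071/2)*(1/97) = -1/142097/(-324 - 71) + 106071/194 = -1/142097/(-395) + 106071/194 = -1/395*(-1/142097) + 106071/194 = 1/56128315 + 106071/194 = 5953586500559/10888893110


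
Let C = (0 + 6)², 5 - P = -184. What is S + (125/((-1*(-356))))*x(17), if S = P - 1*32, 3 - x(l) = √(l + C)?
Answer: 56267/356 - 125*√53/356 ≈ 155.50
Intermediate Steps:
P = 189 (P = 5 - 1*(-184) = 5 + 184 = 189)
C = 36 (C = 6² = 36)
x(l) = 3 - √(36 + l) (x(l) = 3 - √(l + 36) = 3 - √(36 + l))
S = 157 (S = 189 - 1*32 = 189 - 32 = 157)
S + (125/((-1*(-356))))*x(17) = 157 + (125/((-1*(-356))))*(3 - √(36 + 17)) = 157 + (125/356)*(3 - √53) = 157 + (125*(1/356))*(3 - √53) = 157 + 125*(3 - √53)/356 = 157 + (375/356 - 125*√53/356) = 56267/356 - 125*√53/356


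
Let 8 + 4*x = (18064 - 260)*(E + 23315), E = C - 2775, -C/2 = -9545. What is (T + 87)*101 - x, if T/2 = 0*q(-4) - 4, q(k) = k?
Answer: -176385149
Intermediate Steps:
C = 19090 (C = -2*(-9545) = 19090)
E = 16315 (E = 19090 - 2775 = 16315)
T = -8 (T = 2*(0*(-4) - 4) = 2*(0 - 4) = 2*(-4) = -8)
x = 176393128 (x = -2 + ((18064 - 260)*(16315 + 23315))/4 = -2 + (17804*39630)/4 = -2 + (¼)*705572520 = -2 + 176393130 = 176393128)
(T + 87)*101 - x = (-8 + 87)*101 - 1*176393128 = 79*101 - 176393128 = 7979 - 176393128 = -176385149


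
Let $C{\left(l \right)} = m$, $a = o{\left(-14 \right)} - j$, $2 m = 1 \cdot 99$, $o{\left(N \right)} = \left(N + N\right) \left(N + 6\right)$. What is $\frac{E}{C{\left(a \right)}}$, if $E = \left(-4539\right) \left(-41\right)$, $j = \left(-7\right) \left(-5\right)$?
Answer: $\frac{124066}{33} \approx 3759.6$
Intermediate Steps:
$o{\left(N \right)} = 2 N \left(6 + N\right)$
$j = 35$
$m = \frac{99}{2}$ ($m = \frac{1 \cdot 99}{2} = \frac{1}{2} \cdot 99 = \frac{99}{2} \approx 49.5$)
$a = 189$ ($a = 2 \left(-14\right) \left(6 - 14\right) - 35 = 2 \left(-14\right) \left(-8\right) - 35 = 224 - 35 = 189$)
$C{\left(l \right)} = \frac{99}{2}$
$E = 186099$
$\frac{E}{C{\left(a \right)}} = \frac{186099}{\frac{99}{2}} = 186099 \cdot \frac{2}{99} = \frac{124066}{33}$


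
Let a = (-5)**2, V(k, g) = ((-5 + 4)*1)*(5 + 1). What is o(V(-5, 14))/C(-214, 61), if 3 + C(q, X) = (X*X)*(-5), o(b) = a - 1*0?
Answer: -25/18608 ≈ -0.0013435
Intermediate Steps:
V(k, g) = -6 (V(k, g) = -1*1*6 = -1*6 = -6)
a = 25
o(b) = 25 (o(b) = 25 - 1*0 = 25 + 0 = 25)
C(q, X) = -3 - 5*X**2 (C(q, X) = -3 + (X*X)*(-5) = -3 + X**2*(-5) = -3 - 5*X**2)
o(V(-5, 14))/C(-214, 61) = 25/(-3 - 5*61**2) = 25/(-3 - 5*3721) = 25/(-3 - 18605) = 25/(-18608) = 25*(-1/18608) = -25/18608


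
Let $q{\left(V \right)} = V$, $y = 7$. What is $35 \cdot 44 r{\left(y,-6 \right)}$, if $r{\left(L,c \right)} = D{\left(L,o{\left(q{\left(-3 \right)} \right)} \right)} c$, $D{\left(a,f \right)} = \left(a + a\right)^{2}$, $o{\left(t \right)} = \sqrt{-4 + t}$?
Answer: $-1811040$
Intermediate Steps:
$D{\left(a,f \right)} = 4 a^{2}$ ($D{\left(a,f \right)} = \left(2 a\right)^{2} = 4 a^{2}$)
$r{\left(L,c \right)} = 4 c L^{2}$ ($r{\left(L,c \right)} = 4 L^{2} c = 4 c L^{2}$)
$35 \cdot 44 r{\left(y,-6 \right)} = 35 \cdot 44 \cdot 4 \left(-6\right) 7^{2} = 1540 \cdot 4 \left(-6\right) 49 = 1540 \left(-1176\right) = -1811040$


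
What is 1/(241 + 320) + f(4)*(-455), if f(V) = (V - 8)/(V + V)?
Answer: 255257/1122 ≈ 227.50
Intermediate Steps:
f(V) = (-8 + V)/(2*V) (f(V) = (-8 + V)/((2*V)) = (-8 + V)*(1/(2*V)) = (-8 + V)/(2*V))
1/(241 + 320) + f(4)*(-455) = 1/(241 + 320) + ((1/2)*(-8 + 4)/4)*(-455) = 1/561 + ((1/2)*(1/4)*(-4))*(-455) = 1/561 - 1/2*(-455) = 1/561 + 455/2 = 255257/1122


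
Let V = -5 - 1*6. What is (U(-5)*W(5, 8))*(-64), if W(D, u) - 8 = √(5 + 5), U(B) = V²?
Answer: -61952 - 7744*√10 ≈ -86441.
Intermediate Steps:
V = -11 (V = -5 - 6 = -11)
U(B) = 121 (U(B) = (-11)² = 121)
W(D, u) = 8 + √10 (W(D, u) = 8 + √(5 + 5) = 8 + √10)
(U(-5)*W(5, 8))*(-64) = (121*(8 + √10))*(-64) = (968 + 121*√10)*(-64) = -61952 - 7744*√10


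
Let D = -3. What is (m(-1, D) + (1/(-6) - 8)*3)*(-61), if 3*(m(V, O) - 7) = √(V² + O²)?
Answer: 2135/2 - 61*√10/3 ≈ 1003.2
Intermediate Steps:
m(V, O) = 7 + √(O² + V²)/3 (m(V, O) = 7 + √(V² + O²)/3 = 7 + √(O² + V²)/3)
(m(-1, D) + (1/(-6) - 8)*3)*(-61) = ((7 + √((-3)² + (-1)²)/3) + (1/(-6) - 8)*3)*(-61) = ((7 + √(9 + 1)/3) + (-⅙ - 8)*3)*(-61) = ((7 + √10/3) - 49/6*3)*(-61) = ((7 + √10/3) - 49/2)*(-61) = (-35/2 + √10/3)*(-61) = 2135/2 - 61*√10/3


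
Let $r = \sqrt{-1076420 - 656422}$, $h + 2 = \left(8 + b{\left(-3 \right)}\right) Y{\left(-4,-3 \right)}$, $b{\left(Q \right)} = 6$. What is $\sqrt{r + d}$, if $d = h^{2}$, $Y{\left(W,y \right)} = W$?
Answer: $\sqrt{3364 + 3 i \sqrt{192538}} \approx 59.061 + 11.144 i$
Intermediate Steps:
$h = -58$ ($h = -2 + \left(8 + 6\right) \left(-4\right) = -2 + 14 \left(-4\right) = -2 - 56 = -58$)
$r = 3 i \sqrt{192538}$ ($r = \sqrt{-1732842} = 3 i \sqrt{192538} \approx 1316.4 i$)
$d = 3364$ ($d = \left(-58\right)^{2} = 3364$)
$\sqrt{r + d} = \sqrt{3 i \sqrt{192538} + 3364} = \sqrt{3364 + 3 i \sqrt{192538}}$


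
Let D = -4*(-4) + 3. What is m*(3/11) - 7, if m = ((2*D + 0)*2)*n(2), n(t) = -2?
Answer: -533/11 ≈ -48.455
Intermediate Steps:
D = 19 (D = 16 + 3 = 19)
m = -152 (m = ((2*19 + 0)*2)*(-2) = ((38 + 0)*2)*(-2) = (38*2)*(-2) = 76*(-2) = -152)
m*(3/11) - 7 = -456/11 - 7 = -533/11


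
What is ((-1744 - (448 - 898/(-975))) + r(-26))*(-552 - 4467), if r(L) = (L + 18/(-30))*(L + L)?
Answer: 1320796694/325 ≈ 4.0640e+6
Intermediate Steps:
r(L) = 2*L*(-⅗ + L) (r(L) = (L + 18*(-1/30))*(2*L) = (L - ⅗)*(2*L) = (-⅗ + L)*(2*L) = 2*L*(-⅗ + L))
((-1744 - (448 - 898/(-975))) + r(-26))*(-552 - 4467) = ((-1744 - (448 - 898/(-975))) + (⅖)*(-26)*(-3 + 5*(-26)))*(-552 - 4467) = ((-1744 - (448 - 898*(-1)/975)) + (⅖)*(-26)*(-3 - 130))*(-5019) = ((-1744 - (448 - 1*(-898/975))) + (⅖)*(-26)*(-133))*(-5019) = ((-1744 - (448 + 898/975)) + 6916/5)*(-5019) = ((-1744 - 1*437698/975) + 6916/5)*(-5019) = ((-1744 - 437698/975) + 6916/5)*(-5019) = (-2138098/975 + 6916/5)*(-5019) = -789478/975*(-5019) = 1320796694/325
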